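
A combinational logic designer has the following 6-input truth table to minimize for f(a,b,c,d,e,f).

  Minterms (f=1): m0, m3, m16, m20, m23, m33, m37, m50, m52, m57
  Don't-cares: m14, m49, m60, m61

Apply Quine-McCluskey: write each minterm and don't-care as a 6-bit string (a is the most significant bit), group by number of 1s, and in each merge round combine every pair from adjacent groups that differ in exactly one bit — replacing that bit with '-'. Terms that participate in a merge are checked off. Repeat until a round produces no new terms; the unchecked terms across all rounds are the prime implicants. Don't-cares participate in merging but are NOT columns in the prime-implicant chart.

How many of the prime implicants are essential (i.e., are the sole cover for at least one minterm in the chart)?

5

Round 0: 000000✓ 000011 001110 010000✓ 010100✓ 010111 100001✓ 100101✓ 110001✓ 110010 110100✓ 111001✓ 111100✓ 111101✓
Round 1: -10100 0-0000 010-00 1-0001 100-01 11-001 11-100 111-01 11110-
PIs = {-10100, 0-0000, 000011, 001110, 010-00, 010111, 1-0001, 100-01, 11-001, 11-100, 110010, 111-01, 11110-}
Coverage chart:
  m0: 0-0000 ←essential
  m3: 000011 ←essential
  m16: 0-0000,010-00
  m20: -10100,010-00
  m23: 010111 ←essential
  m33: 1-0001,100-01
  m37: 100-01 ←essential
  m50: 110010 ←essential
  m52: -10100,11-100
  m57: 11-001,111-01
Essential: 0-0000, 000011, 010111, 100-01, 110010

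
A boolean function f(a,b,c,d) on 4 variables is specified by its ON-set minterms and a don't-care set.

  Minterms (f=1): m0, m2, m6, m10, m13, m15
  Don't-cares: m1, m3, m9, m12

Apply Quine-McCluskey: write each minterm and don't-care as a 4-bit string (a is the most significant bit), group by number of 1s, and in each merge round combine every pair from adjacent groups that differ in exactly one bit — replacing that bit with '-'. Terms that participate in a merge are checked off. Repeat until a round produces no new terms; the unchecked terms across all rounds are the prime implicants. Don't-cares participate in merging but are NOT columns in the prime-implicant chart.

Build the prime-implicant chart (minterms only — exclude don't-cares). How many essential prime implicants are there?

size-2^0 implicants → 0000(✓)  0001(✓)  0010(✓)  0011(✓)  0110(✓)  1001(✓)  1010(✓)  1100(✓)  1101(✓)  1111(✓)
size-2^1 implicants → -001  -010  0-10  00-0(✓)  00-1(✓)  000-(✓)  001-(✓)  1-01  11-1  110-
size-2^2 implicants → 00--
Unchecked terms (primes): -001, -010, 0-10, 00--, 1-01, 11-1, 110-
Minterm coverage:
  m0 ⊆ 00-- [E]
  m2 ⊆ -010,0-10,00--
  m6 ⊆ 0-10 [E]
  m10 ⊆ -010 [E]
  m13 ⊆ 1-01,11-1,110-
  m15 ⊆ 11-1 [E]
E = {-010, 0-10, 00--, 11-1}

4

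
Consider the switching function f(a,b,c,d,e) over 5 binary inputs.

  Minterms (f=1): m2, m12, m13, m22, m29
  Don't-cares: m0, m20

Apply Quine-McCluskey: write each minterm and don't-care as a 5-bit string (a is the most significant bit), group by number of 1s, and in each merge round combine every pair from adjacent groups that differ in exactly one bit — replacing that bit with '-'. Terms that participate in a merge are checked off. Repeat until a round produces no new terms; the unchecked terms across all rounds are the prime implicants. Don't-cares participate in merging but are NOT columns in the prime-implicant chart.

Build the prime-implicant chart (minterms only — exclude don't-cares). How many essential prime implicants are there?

size-2^0 implicants → 00000(✓)  00010(✓)  01100(✓)  01101(✓)  10100(✓)  10110(✓)  11101(✓)
size-2^1 implicants → -1101  000-0  0110-  101-0
Unchecked terms (primes): -1101, 000-0, 0110-, 101-0
Minterm coverage:
  m2 ⊆ 000-0 [E]
  m12 ⊆ 0110- [E]
  m13 ⊆ -1101,0110-
  m22 ⊆ 101-0 [E]
  m29 ⊆ -1101 [E]
E = {-1101, 000-0, 0110-, 101-0}

4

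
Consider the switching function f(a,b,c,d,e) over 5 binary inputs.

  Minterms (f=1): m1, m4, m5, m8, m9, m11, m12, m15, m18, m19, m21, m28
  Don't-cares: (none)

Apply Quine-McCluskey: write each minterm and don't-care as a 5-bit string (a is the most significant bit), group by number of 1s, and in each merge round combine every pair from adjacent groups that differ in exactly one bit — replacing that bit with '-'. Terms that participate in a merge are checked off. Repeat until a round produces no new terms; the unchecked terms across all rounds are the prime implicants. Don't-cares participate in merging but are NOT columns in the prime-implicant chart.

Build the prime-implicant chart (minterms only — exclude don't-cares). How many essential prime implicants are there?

4

[col 0] 00001*, 00100*, 00101*, 01000*, 01001*, 01011*, 01100*, 01111*, 10010*, 10011*, 10101*, 11100*
[col 1] -0101, -1100, 0-001, 0-100, 00-01, 0010-, 01-00, 01-11, 010-1, 0100-, 1001-
Prime implicants: -0101, -1100, 0-001, 0-100, 00-01, 0010-, 01-00, 01-11, 010-1, 0100-, 1001-
PI chart (minterm → PIs covering it):
  1 | 0-001,00-01
  4 | 0-100,0010-
  5 | -0101,00-01,0010-
  8 | 01-00,0100-
  9 | 0-001,010-1,0100-
  11 | 01-11,010-1
  12 | -1100,0-100,01-00
  15 | 01-11  (sole → essential)
  18 | 1001-  (sole → essential)
  19 | 1001-  (sole → essential)
  21 | -0101  (sole → essential)
  28 | -1100  (sole → essential)
Essential prime implicants: -0101, -1100, 01-11, 1001-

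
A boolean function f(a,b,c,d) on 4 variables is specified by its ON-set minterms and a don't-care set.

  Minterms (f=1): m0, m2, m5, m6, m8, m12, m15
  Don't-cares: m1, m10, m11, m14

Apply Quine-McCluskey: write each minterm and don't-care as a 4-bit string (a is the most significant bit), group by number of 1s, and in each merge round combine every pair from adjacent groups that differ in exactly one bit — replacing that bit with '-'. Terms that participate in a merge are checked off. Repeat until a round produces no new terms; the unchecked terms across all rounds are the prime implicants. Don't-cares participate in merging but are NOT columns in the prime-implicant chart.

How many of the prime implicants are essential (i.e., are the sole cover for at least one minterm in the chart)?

Round 0: 0000✓ 0001✓ 0010✓ 0101✓ 0110✓ 1000✓ 1010✓ 1011✓ 1100✓ 1110✓ 1111✓
Round 1: -000✓ -010✓ -110✓ 0-01 0-10✓ 00-0✓ 000- 1-00✓ 1-10✓ 1-11✓ 10-0✓ 101-✓ 11-0✓ 111-✓
Round 2: --10 -0-0 1--0 1-1-
PIs = {--10, -0-0, 0-01, 000-, 1--0, 1-1-}
Coverage chart:
  m0: -0-0,000-
  m2: --10,-0-0
  m5: 0-01 ←essential
  m6: --10 ←essential
  m8: -0-0,1--0
  m12: 1--0 ←essential
  m15: 1-1- ←essential
Essential: --10, 0-01, 1--0, 1-1-

4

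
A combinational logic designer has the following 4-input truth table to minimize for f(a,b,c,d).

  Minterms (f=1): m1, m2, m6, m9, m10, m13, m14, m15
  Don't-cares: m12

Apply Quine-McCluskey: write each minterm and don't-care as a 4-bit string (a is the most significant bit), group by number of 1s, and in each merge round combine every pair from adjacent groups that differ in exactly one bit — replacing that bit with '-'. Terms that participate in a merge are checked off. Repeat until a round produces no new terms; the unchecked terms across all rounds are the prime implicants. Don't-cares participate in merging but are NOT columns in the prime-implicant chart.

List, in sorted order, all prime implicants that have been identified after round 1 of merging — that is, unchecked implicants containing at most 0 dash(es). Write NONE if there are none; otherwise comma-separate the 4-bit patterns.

Round 0: 0001✓ 0010✓ 0110✓ 1001✓ 1010✓ 1100✓ 1101✓ 1110✓ 1111✓
Round 1: -001 -010✓ -110✓ 0-10✓ 1-01 1-10✓ 11-0✓ 11-1✓ 110-✓ 111-✓
Round 2: --10 11--
PIs = {--10, -001, 1-01, 11--}

NONE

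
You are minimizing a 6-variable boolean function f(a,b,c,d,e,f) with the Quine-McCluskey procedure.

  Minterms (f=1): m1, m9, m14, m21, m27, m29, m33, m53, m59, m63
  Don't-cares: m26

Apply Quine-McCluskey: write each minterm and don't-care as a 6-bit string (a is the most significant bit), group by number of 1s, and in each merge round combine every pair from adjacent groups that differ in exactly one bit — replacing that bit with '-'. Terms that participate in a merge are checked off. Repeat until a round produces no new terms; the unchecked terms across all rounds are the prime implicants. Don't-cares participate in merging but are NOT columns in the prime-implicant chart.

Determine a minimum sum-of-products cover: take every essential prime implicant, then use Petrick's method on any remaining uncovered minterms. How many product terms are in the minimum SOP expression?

7

size-2^0 implicants → 000001(✓)  001001(✓)  001110  010101(✓)  011010(✓)  011011(✓)  011101(✓)  100001(✓)  110101(✓)  111011(✓)  111111(✓)
size-2^1 implicants → -00001  -10101  -11011  00-001  01-101  01101-  111-11
Unchecked terms (primes): -00001, -10101, -11011, 00-001, 001110, 01-101, 01101-, 111-11
Minterm coverage:
  m1 ⊆ -00001,00-001
  m9 ⊆ 00-001 [E]
  m14 ⊆ 001110 [E]
  m21 ⊆ -10101,01-101
  m27 ⊆ -11011,01101-
  m29 ⊆ 01-101 [E]
  m33 ⊆ -00001 [E]
  m53 ⊆ -10101 [E]
  m59 ⊆ -11011,111-11
  m63 ⊆ 111-11 [E]
E = {-00001, -10101, 00-001, 001110, 01-101, 111-11}
Petrick residual → -11011
Cover = b'c'd'e'f + bc'de'f + bcd'ef + a'b'd'e'f + a'b'cdef' + a'bde'f + abcef  |cover|=7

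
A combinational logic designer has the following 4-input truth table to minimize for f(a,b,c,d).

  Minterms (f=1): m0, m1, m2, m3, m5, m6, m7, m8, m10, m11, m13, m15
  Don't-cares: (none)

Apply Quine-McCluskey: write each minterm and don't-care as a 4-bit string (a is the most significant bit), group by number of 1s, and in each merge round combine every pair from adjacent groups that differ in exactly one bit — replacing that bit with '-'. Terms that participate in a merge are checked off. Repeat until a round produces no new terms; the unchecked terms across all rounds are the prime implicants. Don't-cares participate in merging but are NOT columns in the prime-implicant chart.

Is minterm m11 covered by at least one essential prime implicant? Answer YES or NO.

size-2^0 implicants → 0000(✓)  0001(✓)  0010(✓)  0011(✓)  0101(✓)  0110(✓)  0111(✓)  1000(✓)  1010(✓)  1011(✓)  1101(✓)  1111(✓)
size-2^1 implicants → -000(✓)  -010(✓)  -011(✓)  -101(✓)  -111(✓)  0-01(✓)  0-10(✓)  0-11(✓)  00-0(✓)  00-1(✓)  000-(✓)  001-(✓)  01-1(✓)  011-(✓)  1-11(✓)  10-0(✓)  101-(✓)  11-1(✓)
size-2^2 implicants → --11  -0-0  -01-  -1-1  0--1  0-1-  00--
Unchecked terms (primes): --11, -0-0, -01-, -1-1, 0--1, 0-1-, 00--
Minterm coverage:
  m0 ⊆ -0-0,00--
  m1 ⊆ 0--1,00--
  m2 ⊆ -0-0,-01-,0-1-,00--
  m3 ⊆ --11,-01-,0--1,0-1-,00--
  m5 ⊆ -1-1,0--1
  m6 ⊆ 0-1- [E]
  m7 ⊆ --11,-1-1,0--1,0-1-
  m8 ⊆ -0-0 [E]
  m10 ⊆ -0-0,-01-
  m11 ⊆ --11,-01-
  m13 ⊆ -1-1 [E]
  m15 ⊆ --11,-1-1
E = {-0-0, -1-1, 0-1-}

NO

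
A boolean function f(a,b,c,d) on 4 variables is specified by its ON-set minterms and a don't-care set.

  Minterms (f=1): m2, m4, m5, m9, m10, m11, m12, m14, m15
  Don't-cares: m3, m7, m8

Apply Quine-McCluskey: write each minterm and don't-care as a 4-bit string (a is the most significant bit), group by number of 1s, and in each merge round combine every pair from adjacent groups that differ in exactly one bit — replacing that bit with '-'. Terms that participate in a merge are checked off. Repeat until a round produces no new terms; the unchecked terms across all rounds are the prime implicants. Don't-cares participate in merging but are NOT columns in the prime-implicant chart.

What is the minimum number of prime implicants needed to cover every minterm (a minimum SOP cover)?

[col 0] 0010*, 0011*, 0100*, 0101*, 0111*, 1000*, 1001*, 1010*, 1011*, 1100*, 1110*, 1111*
[col 1] -010*, -011*, -100, -111*, 0-11*, 001-*, 01-1, 010-, 1-00*, 1-10*, 1-11*, 10-0*, 10-1*, 100-*, 101-*, 11-0*, 111-*
[col 2] --11, -01-, 1--0, 1-1-, 10--
Prime implicants: --11, -01-, -100, 01-1, 010-, 1--0, 1-1-, 10--
PI chart (minterm → PIs covering it):
  2 | -01-  (sole → essential)
  4 | -100,010-
  5 | 01-1,010-
  9 | 10--  (sole → essential)
  10 | -01-,1--0,1-1-,10--
  11 | --11,-01-,1-1-,10--
  12 | -100,1--0
  14 | 1--0,1-1-
  15 | --11,1-1-
Essential prime implicants: -01-, 10--
Petrick residual → --11, 010-, 1--0
Minimum SOP uses 5 PIs: cd + b'c + a'bc' + ad' + ab'

5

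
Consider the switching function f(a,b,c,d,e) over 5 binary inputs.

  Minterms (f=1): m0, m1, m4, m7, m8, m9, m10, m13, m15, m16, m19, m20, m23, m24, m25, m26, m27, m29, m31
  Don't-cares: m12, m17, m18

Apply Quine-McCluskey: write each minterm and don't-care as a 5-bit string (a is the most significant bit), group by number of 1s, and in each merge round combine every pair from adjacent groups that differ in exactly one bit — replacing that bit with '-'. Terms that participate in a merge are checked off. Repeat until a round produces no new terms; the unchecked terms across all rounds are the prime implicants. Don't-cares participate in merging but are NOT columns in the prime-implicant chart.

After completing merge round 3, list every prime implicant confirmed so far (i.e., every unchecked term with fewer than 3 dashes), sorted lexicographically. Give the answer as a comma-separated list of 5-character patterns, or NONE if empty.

--111, -0-00, -1-01, -10-0, -11-1, 0--00, 01-0-, 1--11, 11--1

[col 0] 00000*, 00001*, 00100*, 00111*, 01000*, 01001*, 01010*, 01100*, 01101*, 01111*, 10000*, 10001*, 10010*, 10011*, 10100*, 10111*, 11000*, 11001*, 11010*, 11011*, 11101*, 11111*
[col 1] -0000*, -0001*, -0100*, -0111*, -1000*, -1001*, -1010*, -1101*, -1111*, 0-000*, 0-001*, 0-100*, 0-111*, 00-00*, 0000-*, 01-00*, 01-01*, 010-0*, 0100-*, 011-1*, 0110-*, 1-000*, 1-001*, 1-010*, 1-011*, 1-111*, 10-00*, 10-11*, 100-0*, 100-1*, 1000-*, 1001-*, 11-01*, 11-11*, 110-0*, 110-1*, 1100-*, 1101-*, 111-1*
[col 2] --000*, --001*, --111, -0-00, -000-*, -1-01, -10-0, -100-*, -11-1, 0--00, 0-00-*, 01-0-, 1--11, 1-0-0*, 1-0-1*, 1-00-*, 1-01-*, 100--*, 11--1, 110--*
[col 3] --00-, 1-0--
Prime implicants: --00-, --111, -0-00, -1-01, -10-0, -11-1, 0--00, 01-0-, 1--11, 1-0--, 11--1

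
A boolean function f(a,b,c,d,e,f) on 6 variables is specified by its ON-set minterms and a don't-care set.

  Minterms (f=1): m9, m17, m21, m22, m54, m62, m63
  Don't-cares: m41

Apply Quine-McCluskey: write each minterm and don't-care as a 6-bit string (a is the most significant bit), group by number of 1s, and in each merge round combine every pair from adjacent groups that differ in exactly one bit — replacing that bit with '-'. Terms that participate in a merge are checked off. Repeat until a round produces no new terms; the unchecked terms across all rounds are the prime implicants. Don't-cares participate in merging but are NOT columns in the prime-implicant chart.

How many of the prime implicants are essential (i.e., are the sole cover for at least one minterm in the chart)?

Round 0: 001001✓ 010001✓ 010101✓ 010110✓ 101001✓ 110110✓ 111110✓ 111111✓
Round 1: -01001 -10110 010-01 11-110 11111-
PIs = {-01001, -10110, 010-01, 11-110, 11111-}
Coverage chart:
  m9: -01001 ←essential
  m17: 010-01 ←essential
  m21: 010-01 ←essential
  m22: -10110 ←essential
  m54: -10110,11-110
  m62: 11-110,11111-
  m63: 11111- ←essential
Essential: -01001, -10110, 010-01, 11111-

4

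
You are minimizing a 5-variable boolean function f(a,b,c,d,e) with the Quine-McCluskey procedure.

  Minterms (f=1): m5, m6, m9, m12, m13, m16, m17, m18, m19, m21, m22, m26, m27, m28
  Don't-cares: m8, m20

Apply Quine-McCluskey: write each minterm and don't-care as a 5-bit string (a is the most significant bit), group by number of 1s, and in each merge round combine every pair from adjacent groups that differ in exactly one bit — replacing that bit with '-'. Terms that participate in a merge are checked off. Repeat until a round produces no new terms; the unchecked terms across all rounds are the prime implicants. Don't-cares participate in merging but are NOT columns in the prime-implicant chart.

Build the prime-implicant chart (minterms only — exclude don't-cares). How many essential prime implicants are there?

[col 0] 00101*, 00110*, 01000*, 01001*, 01100*, 01101*, 10000*, 10001*, 10010*, 10011*, 10100*, 10101*, 10110*, 11010*, 11011*, 11100*
[col 1] -0101, -0110, -1100, 0-101, 01-00*, 01-01*, 0100-*, 0110-*, 1-010*, 1-011*, 1-100, 10-00*, 10-01*, 10-10*, 100-0*, 100-1*, 1000-*, 1001-*, 101-0*, 1010-*, 1101-*
[col 2] 01-0-, 1-01-, 10--0, 10-0-, 100--
Prime implicants: -0101, -0110, -1100, 0-101, 01-0-, 1-01-, 1-100, 10--0, 10-0-, 100--
PI chart (minterm → PIs covering it):
  5 | -0101,0-101
  6 | -0110  (sole → essential)
  9 | 01-0-  (sole → essential)
  12 | -1100,01-0-
  13 | 0-101,01-0-
  16 | 10--0,10-0-,100--
  17 | 10-0-,100--
  18 | 1-01-,10--0,100--
  19 | 1-01-,100--
  21 | -0101,10-0-
  22 | -0110,10--0
  26 | 1-01-  (sole → essential)
  27 | 1-01-  (sole → essential)
  28 | -1100,1-100
Essential prime implicants: -0110, 01-0-, 1-01-

3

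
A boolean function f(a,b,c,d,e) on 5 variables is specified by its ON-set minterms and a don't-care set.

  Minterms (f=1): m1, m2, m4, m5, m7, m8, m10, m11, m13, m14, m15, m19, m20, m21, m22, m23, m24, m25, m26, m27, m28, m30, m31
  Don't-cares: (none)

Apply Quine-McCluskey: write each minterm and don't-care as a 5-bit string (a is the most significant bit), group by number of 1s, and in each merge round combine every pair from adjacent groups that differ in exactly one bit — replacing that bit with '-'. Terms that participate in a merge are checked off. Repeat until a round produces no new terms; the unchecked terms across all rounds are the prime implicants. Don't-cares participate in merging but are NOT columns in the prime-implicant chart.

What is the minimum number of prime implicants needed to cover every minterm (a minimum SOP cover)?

[col 0] 00001*, 00010*, 00100*, 00101*, 00111*, 01000*, 01010*, 01011*, 01101*, 01110*, 01111*, 10011*, 10100*, 10101*, 10110*, 10111*, 11000*, 11001*, 11010*, 11011*, 11100*, 11110*, 11111*
[col 1] -0100*, -0101*, -0111*, -1000*, -1010*, -1011*, -1110*, -1111*, 0-010, 0-101*, 0-111*, 00-01, 001-1*, 0010-*, 01-10*, 01-11*, 010-0*, 0101-*, 011-1*, 0111-*, 1-011*, 1-100*, 1-110*, 1-111*, 10-11*, 101-0*, 101-1*, 1010-*, 1011-*, 11-00*, 11-10*, 11-11*, 110-0*, 110-1*, 1100-*, 1101-*, 111-0*, 1111-*
[col 2] --111, -01-1, -010-, -1-10*, -1-11*, -10-0, -101-*, -111-*, 0-1-1, 01-1-*, 1--11, 1-1-0, 1-11-, 101--, 11--0, 11-1-*, 110--
[col 3] -1-1-
Prime implicants: --111, -01-1, -010-, -1-1-, -10-0, 0-010, 0-1-1, 00-01, 1--11, 1-1-0, 1-11-, 101--, 11--0, 110--
PI chart (minterm → PIs covering it):
  1 | 00-01  (sole → essential)
  2 | 0-010  (sole → essential)
  4 | -010-  (sole → essential)
  5 | -01-1,-010-,0-1-1,00-01
  7 | --111,-01-1,0-1-1
  8 | -10-0  (sole → essential)
  10 | -1-1-,-10-0,0-010
  11 | -1-1-  (sole → essential)
  13 | 0-1-1  (sole → essential)
  14 | -1-1-  (sole → essential)
  15 | --111,-1-1-,0-1-1
  19 | 1--11  (sole → essential)
  20 | -010-,1-1-0,101--
  21 | -01-1,-010-,101--
  22 | 1-1-0,1-11-,101--
  23 | --111,-01-1,1--11,1-11-,101--
  24 | -10-0,11--0,110--
  25 | 110--  (sole → essential)
  26 | -1-1-,-10-0,11--0,110--
  27 | -1-1-,1--11,110--
  28 | 1-1-0,11--0
  30 | -1-1-,1-1-0,1-11-,11--0
  31 | --111,-1-1-,1--11,1-11-
Essential prime implicants: -010-, -1-1-, -10-0, 0-010, 0-1-1, 00-01, 1--11, 110--
Petrick residual → 1-1-0
Minimum SOP uses 9 PIs: b'cd' + bd + bc'e' + a'c'de' + a'ce + a'b'd'e + ade + ace' + abc'

9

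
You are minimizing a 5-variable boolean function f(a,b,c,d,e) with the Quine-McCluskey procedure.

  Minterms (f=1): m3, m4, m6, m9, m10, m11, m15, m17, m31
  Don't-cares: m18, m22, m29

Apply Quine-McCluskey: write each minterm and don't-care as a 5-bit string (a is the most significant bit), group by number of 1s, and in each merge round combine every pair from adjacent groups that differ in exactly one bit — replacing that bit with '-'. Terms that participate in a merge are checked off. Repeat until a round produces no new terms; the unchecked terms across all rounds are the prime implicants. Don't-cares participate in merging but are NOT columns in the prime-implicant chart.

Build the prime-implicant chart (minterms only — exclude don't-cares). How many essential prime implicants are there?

5

[col 0] 00011*, 00100*, 00110*, 01001*, 01010*, 01011*, 01111*, 10001, 10010*, 10110*, 11101*, 11111*
[col 1] -0110, -1111, 0-011, 001-0, 01-11, 010-1, 0101-, 10-10, 111-1
Prime implicants: -0110, -1111, 0-011, 001-0, 01-11, 010-1, 0101-, 10-10, 10001, 111-1
PI chart (minterm → PIs covering it):
  3 | 0-011  (sole → essential)
  4 | 001-0  (sole → essential)
  6 | -0110,001-0
  9 | 010-1  (sole → essential)
  10 | 0101-  (sole → essential)
  11 | 0-011,01-11,010-1,0101-
  15 | -1111,01-11
  17 | 10001  (sole → essential)
  31 | -1111,111-1
Essential prime implicants: 0-011, 001-0, 010-1, 0101-, 10001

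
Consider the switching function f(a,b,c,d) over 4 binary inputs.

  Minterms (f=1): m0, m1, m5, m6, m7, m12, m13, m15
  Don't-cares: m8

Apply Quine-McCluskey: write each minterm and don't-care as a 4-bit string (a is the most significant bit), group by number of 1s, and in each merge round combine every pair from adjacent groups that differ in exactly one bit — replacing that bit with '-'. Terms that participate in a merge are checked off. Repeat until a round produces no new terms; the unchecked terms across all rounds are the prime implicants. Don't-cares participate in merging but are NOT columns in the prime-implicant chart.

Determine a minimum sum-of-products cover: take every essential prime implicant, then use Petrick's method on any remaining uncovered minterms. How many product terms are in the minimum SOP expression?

Round 0: 0000✓ 0001✓ 0101✓ 0110✓ 0111✓ 1000✓ 1100✓ 1101✓ 1111✓
Round 1: -000 -101✓ -111✓ 0-01 000- 01-1✓ 011- 1-00 11-1✓ 110-
Round 2: -1-1
PIs = {-000, -1-1, 0-01, 000-, 011-, 1-00, 110-}
Coverage chart:
  m0: -000,000-
  m1: 0-01,000-
  m5: -1-1,0-01
  m6: 011- ←essential
  m7: -1-1,011-
  m12: 1-00,110-
  m13: -1-1,110-
  m15: -1-1 ←essential
Essential: -1-1, 011-
Petrick residual → 000-, 1-00
Min cover (4 terms): bd + a'b'c' + a'bc + ac'd'

4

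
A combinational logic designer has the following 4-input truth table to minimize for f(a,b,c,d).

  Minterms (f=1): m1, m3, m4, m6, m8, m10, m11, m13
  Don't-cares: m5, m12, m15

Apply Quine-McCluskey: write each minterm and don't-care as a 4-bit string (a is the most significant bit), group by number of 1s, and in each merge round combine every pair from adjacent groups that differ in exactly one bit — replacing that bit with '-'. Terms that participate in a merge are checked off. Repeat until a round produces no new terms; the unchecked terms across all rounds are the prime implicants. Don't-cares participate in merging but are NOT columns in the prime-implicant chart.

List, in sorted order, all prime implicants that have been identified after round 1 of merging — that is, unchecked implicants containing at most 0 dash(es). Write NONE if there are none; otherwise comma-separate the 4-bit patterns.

Round 0: 0001✓ 0011✓ 0100✓ 0101✓ 0110✓ 1000✓ 1010✓ 1011✓ 1100✓ 1101✓ 1111✓
Round 1: -011 -100✓ -101✓ 0-01 00-1 01-0 010-✓ 1-00 1-11 10-0 101- 11-1 110-✓
Round 2: -10-
PIs = {-011, -10-, 0-01, 00-1, 01-0, 1-00, 1-11, 10-0, 101-, 11-1}

NONE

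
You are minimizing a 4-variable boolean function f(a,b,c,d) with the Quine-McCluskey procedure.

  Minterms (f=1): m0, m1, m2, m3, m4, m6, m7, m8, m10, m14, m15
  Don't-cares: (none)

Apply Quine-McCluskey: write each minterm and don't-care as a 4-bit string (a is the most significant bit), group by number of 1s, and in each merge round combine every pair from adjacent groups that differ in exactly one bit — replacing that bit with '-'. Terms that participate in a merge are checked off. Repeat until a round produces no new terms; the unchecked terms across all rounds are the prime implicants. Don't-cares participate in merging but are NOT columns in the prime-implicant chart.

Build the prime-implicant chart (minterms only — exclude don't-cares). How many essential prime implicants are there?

4

Round 0: 0000✓ 0001✓ 0010✓ 0011✓ 0100✓ 0110✓ 0111✓ 1000✓ 1010✓ 1110✓ 1111✓
Round 1: -000✓ -010✓ -110✓ -111✓ 0-00✓ 0-10✓ 0-11✓ 00-0✓ 00-1✓ 000-✓ 001-✓ 01-0✓ 011-✓ 1-10✓ 10-0✓ 111-✓
Round 2: --10 -0-0 -11- 0--0 0-1- 00--
PIs = {--10, -0-0, -11-, 0--0, 0-1-, 00--}
Coverage chart:
  m0: -0-0,0--0,00--
  m1: 00-- ←essential
  m2: --10,-0-0,0--0,0-1-,00--
  m3: 0-1-,00--
  m4: 0--0 ←essential
  m6: --10,-11-,0--0,0-1-
  m7: -11-,0-1-
  m8: -0-0 ←essential
  m10: --10,-0-0
  m14: --10,-11-
  m15: -11- ←essential
Essential: -0-0, -11-, 0--0, 00--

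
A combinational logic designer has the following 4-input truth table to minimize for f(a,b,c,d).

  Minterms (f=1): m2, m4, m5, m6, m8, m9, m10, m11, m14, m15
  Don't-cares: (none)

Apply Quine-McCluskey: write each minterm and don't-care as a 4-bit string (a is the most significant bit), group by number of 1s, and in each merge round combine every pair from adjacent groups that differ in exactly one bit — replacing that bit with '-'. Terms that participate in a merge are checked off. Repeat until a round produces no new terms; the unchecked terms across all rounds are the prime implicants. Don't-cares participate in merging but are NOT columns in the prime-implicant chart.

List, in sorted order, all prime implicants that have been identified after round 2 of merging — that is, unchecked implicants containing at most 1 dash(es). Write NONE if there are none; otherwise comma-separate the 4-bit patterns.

size-2^0 implicants → 0010(✓)  0100(✓)  0101(✓)  0110(✓)  1000(✓)  1001(✓)  1010(✓)  1011(✓)  1110(✓)  1111(✓)
size-2^1 implicants → -010(✓)  -110(✓)  0-10(✓)  01-0  010-  1-10(✓)  1-11(✓)  10-0(✓)  10-1(✓)  100-(✓)  101-(✓)  111-(✓)
size-2^2 implicants → --10  1-1-  10--
Unchecked terms (primes): --10, 01-0, 010-, 1-1-, 10--

01-0, 010-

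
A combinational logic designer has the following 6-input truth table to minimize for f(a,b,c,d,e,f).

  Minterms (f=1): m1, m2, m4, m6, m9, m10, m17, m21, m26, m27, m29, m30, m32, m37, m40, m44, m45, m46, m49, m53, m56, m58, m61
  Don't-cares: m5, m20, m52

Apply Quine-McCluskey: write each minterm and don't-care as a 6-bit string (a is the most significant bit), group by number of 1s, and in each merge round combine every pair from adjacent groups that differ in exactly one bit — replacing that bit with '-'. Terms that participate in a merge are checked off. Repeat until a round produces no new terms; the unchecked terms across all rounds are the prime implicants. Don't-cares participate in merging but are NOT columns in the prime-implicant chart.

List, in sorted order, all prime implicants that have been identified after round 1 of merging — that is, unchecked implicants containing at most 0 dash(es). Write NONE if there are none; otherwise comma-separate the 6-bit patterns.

Round 0: 000001✓ 000010✓ 000100✓ 000101✓ 000110✓ 001001✓ 001010✓ 010001✓ 010100✓ 010101✓ 011010✓ 011011✓ 011101✓ 011110✓ 100000✓ 100101✓ 101000✓ 101100✓ 101101✓ 101110✓ 110001✓ 110100✓ 110101✓ 111000✓ 111010✓ 111101✓
Round 1: -00101✓ -10001✓ -10100✓ -10101✓ -11010 -11101✓ 0-0001✓ 0-0100✓ 0-0101✓ 0-1010 00-001 00-010 000-01✓ 000-10 0001-0 00010-✓ 01-101✓ 010-01✓ 01010-✓ 011-10 01101- 1-0101✓ 1-1000 1-1101✓ 10-000 10-101✓ 101-00 1011-0 10110- 11-101✓ 110-01✓ 11010-✓ 1110-0
Round 2: --0101 -1-101 -10-01 -1010- 0-0-01 0-010- 1--101
PIs = {--0101, -1-101, -10-01, -1010-, -11010, 0-0-01, 0-010-, 0-1010, 00-001, 00-010, 000-10, 0001-0, 011-10, 01101-, 1--101, 1-1000, 10-000, 101-00, 1011-0, 10110-, 1110-0}

NONE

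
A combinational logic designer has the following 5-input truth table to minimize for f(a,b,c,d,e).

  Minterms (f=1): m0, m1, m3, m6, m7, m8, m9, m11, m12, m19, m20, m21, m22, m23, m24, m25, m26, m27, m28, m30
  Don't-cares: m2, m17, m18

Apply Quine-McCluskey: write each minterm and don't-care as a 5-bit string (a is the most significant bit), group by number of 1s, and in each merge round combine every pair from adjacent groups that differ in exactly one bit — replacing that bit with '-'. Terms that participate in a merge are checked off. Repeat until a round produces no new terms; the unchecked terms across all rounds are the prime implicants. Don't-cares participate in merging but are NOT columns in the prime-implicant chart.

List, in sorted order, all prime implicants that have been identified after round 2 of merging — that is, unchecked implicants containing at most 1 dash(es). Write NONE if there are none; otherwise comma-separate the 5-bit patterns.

NONE

[col 0] 00000*, 00001*, 00010*, 00011*, 00110*, 00111*, 01000*, 01001*, 01011*, 01100*, 10001*, 10010*, 10011*, 10100*, 10101*, 10110*, 10111*, 11000*, 11001*, 11010*, 11011*, 11100*, 11110*
[col 1] -0001*, -0010*, -0011*, -0110*, -0111*, -1000*, -1001*, -1011*, -1100*, 0-000*, 0-001*, 0-011*, 00-10*, 00-11*, 000-0*, 000-1*, 0000-*, 0001-*, 0011-*, 01-00*, 010-1*, 0100-*, 1-001*, 1-010*, 1-011*, 1-100*, 1-110*, 10-01*, 10-10*, 10-11*, 100-1*, 1001-*, 101-0*, 101-1*, 1010-*, 1011-*, 11-00*, 11-10*, 110-0*, 110-1*, 1100-*, 1101-*, 111-0*
[col 2] --001*, --011*, -0-10*, -0-11*, -00-1*, -001-*, -011-*, -1-00, -10-1*, -100-, 0-0-1*, 0-00-, 00-1-*, 000--, 1--10, 1-0-1*, 1-01-, 1-1-0, 10--1, 10-1-*, 101--, 11--0, 110--
[col 3] --0-1, -0-1-
Prime implicants: --0-1, -0-1-, -1-00, -100-, 0-00-, 000--, 1--10, 1-01-, 1-1-0, 10--1, 101--, 11--0, 110--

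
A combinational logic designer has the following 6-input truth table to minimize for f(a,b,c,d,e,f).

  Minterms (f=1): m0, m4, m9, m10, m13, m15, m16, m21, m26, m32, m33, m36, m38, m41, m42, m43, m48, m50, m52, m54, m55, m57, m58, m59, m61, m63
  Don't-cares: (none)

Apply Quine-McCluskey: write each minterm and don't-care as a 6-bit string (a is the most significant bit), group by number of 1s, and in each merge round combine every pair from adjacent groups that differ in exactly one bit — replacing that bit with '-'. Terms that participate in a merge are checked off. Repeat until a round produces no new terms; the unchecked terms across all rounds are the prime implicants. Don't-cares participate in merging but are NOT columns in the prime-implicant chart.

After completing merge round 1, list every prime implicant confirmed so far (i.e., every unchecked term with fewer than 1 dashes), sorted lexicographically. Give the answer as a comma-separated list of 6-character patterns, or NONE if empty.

[col 0] 000000*, 000100*, 001001*, 001010*, 001101*, 001111*, 010000*, 010101, 011010*, 100000*, 100001*, 100100*, 100110*, 101001*, 101010*, 101011*, 110000*, 110010*, 110100*, 110110*, 110111*, 111001*, 111010*, 111011*, 111101*, 111111*
[col 1] -00000*, -00100*, -01001, -01010*, -10000*, -11010*, 0-0000*, 0-1010*, 000-00*, 001-01, 0011-1, 1-0000*, 1-0100*, 1-0110*, 1-1001*, 1-1010*, 1-1011*, 10-001, 100-00*, 10000-, 1001-0*, 1010-1*, 10101-*, 11-010, 11-111, 110-00*, 110-10*, 1100-0*, 1101-0*, 11011-, 111-01*, 111-11*, 1110-1*, 11101-*, 1111-1*
[col 2] --0000, --1010, -00-00, 1-0-00, 1-01-0, 1-10-1, 1-101-, 110--0, 111--1
Prime implicants: --0000, --1010, -00-00, -01001, 001-01, 0011-1, 010101, 1-0-00, 1-01-0, 1-10-1, 1-101-, 10-001, 10000-, 11-010, 11-111, 110--0, 11011-, 111--1

010101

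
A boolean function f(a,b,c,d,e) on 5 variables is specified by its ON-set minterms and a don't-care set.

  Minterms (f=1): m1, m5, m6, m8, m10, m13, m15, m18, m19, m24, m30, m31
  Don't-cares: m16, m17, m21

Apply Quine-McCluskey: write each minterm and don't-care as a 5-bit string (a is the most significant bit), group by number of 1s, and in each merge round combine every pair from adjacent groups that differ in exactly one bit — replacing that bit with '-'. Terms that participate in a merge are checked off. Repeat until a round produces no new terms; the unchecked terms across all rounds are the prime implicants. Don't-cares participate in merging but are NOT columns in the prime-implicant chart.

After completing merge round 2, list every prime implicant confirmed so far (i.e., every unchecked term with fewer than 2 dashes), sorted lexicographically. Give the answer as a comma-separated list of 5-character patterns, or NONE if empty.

-1000, -1111, 0-101, 00110, 010-0, 011-1, 1-000, 1111-

size-2^0 implicants → 00001(✓)  00101(✓)  00110  01000(✓)  01010(✓)  01101(✓)  01111(✓)  10000(✓)  10001(✓)  10010(✓)  10011(✓)  10101(✓)  11000(✓)  11110(✓)  11111(✓)
size-2^1 implicants → -0001(✓)  -0101(✓)  -1000  -1111  0-101  00-01(✓)  010-0  011-1  1-000  10-01(✓)  100-0(✓)  100-1(✓)  1000-(✓)  1001-(✓)  1111-
size-2^2 implicants → -0-01  100--
Unchecked terms (primes): -0-01, -1000, -1111, 0-101, 00110, 010-0, 011-1, 1-000, 100--, 1111-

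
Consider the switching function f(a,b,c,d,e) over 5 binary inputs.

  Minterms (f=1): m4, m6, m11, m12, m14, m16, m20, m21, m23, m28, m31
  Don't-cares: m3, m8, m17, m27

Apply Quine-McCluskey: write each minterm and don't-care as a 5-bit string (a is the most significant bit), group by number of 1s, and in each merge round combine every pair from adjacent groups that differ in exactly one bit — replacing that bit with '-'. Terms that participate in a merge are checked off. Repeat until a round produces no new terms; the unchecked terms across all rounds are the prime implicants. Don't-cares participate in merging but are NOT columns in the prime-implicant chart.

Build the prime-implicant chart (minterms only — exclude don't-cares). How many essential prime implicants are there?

Round 0: 00011✓ 00100✓ 00110✓ 01000✓ 01011✓ 01100✓ 01110✓ 10000✓ 10001✓ 10100✓ 10101✓ 10111✓ 11011✓ 11100✓ 11111✓
Round 1: -0100✓ -1011 -1100✓ 0-011 0-100✓ 0-110✓ 001-0✓ 01-00 011-0✓ 1-100✓ 1-111 10-00✓ 10-01✓ 1000-✓ 101-1 1010-✓ 11-11
Round 2: --100 0-1-0 10-0-
PIs = {--100, -1011, 0-011, 0-1-0, 01-00, 1-111, 10-0-, 101-1, 11-11}
Coverage chart:
  m4: --100,0-1-0
  m6: 0-1-0 ←essential
  m11: -1011,0-011
  m12: --100,0-1-0,01-00
  m14: 0-1-0 ←essential
  m16: 10-0- ←essential
  m20: --100,10-0-
  m21: 10-0-,101-1
  m23: 1-111,101-1
  m28: --100 ←essential
  m31: 1-111,11-11
Essential: --100, 0-1-0, 10-0-

3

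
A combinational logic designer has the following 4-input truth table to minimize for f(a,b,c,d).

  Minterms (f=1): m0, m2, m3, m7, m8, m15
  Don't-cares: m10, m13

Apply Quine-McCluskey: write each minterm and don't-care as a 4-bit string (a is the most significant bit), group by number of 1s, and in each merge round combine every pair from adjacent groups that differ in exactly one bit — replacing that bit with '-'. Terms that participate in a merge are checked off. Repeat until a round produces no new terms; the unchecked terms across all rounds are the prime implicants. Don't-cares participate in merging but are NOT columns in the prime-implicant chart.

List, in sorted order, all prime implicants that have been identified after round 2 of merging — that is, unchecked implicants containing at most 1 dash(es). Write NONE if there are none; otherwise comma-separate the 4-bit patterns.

Round 0: 0000✓ 0010✓ 0011✓ 0111✓ 1000✓ 1010✓ 1101✓ 1111✓
Round 1: -000✓ -010✓ -111 0-11 00-0✓ 001- 10-0✓ 11-1
Round 2: -0-0
PIs = {-0-0, -111, 0-11, 001-, 11-1}

-111, 0-11, 001-, 11-1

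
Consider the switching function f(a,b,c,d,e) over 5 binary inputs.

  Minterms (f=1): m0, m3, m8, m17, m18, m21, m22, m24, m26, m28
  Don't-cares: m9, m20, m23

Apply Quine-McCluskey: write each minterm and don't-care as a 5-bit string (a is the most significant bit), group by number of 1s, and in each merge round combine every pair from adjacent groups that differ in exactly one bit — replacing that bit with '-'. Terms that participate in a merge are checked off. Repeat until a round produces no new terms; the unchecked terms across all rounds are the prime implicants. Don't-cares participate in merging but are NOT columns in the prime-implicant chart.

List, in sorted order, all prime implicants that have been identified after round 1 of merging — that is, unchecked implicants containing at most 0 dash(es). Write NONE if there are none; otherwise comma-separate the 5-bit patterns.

00011

[col 0] 00000*, 00011, 01000*, 01001*, 10001*, 10010*, 10100*, 10101*, 10110*, 10111*, 11000*, 11010*, 11100*
[col 1] -1000, 0-000, 0100-, 1-010, 1-100, 10-01, 10-10, 101-0*, 101-1*, 1010-*, 1011-*, 11-00, 110-0
[col 2] 101--
Prime implicants: -1000, 0-000, 00011, 0100-, 1-010, 1-100, 10-01, 10-10, 101--, 11-00, 110-0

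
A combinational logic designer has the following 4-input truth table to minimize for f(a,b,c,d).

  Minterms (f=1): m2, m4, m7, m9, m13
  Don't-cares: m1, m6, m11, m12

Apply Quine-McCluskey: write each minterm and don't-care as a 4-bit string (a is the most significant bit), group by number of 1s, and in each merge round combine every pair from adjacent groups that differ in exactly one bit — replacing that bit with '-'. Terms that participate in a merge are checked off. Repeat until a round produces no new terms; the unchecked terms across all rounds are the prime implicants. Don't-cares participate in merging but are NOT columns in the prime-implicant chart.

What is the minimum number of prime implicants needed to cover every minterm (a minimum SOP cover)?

4

Round 0: 0001✓ 0010✓ 0100✓ 0110✓ 0111✓ 1001✓ 1011✓ 1100✓ 1101✓
Round 1: -001 -100 0-10 01-0 011- 1-01 10-1 110-
PIs = {-001, -100, 0-10, 01-0, 011-, 1-01, 10-1, 110-}
Coverage chart:
  m2: 0-10 ←essential
  m4: -100,01-0
  m7: 011- ←essential
  m9: -001,1-01,10-1
  m13: 1-01,110-
Essential: 0-10, 011-
Petrick residual → -100, 1-01
Min cover (4 terms): bc'd' + a'cd' + a'bc + ac'd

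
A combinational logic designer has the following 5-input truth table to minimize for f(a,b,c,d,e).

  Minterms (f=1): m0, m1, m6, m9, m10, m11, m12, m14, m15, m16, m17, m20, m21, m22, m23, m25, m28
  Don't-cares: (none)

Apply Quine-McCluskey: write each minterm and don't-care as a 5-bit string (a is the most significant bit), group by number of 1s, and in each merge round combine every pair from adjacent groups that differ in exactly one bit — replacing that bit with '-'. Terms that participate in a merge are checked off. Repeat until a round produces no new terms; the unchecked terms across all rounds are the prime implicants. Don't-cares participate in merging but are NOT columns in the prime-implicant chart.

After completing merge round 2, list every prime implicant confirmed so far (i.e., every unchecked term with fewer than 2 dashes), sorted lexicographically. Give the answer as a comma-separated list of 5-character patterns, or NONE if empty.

[col 0] 00000*, 00001*, 00110*, 01001*, 01010*, 01011*, 01100*, 01110*, 01111*, 10000*, 10001*, 10100*, 10101*, 10110*, 10111*, 11001*, 11100*
[col 1] -0000*, -0001*, -0110, -1001*, -1100, 0-001*, 0-110, 0000-*, 01-10*, 01-11*, 010-1, 0101-*, 011-0, 0111-*, 1-001*, 1-100, 10-00*, 10-01*, 1000-*, 101-0*, 101-1*, 1010-*, 1011-*
[col 2] --001, -000-, 01-1-, 10-0-, 101--
Prime implicants: --001, -000-, -0110, -1100, 0-110, 01-1-, 010-1, 011-0, 1-100, 10-0-, 101--

-0110, -1100, 0-110, 010-1, 011-0, 1-100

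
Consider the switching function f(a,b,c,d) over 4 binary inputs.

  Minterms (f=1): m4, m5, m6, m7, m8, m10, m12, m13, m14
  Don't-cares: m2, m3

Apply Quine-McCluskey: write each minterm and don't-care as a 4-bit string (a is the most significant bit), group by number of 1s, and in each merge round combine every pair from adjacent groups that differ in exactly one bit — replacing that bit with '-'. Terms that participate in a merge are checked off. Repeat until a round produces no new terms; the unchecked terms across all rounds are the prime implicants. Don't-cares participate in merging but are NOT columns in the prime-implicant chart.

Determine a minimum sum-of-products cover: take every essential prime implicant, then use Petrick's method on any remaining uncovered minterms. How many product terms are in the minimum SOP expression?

3

Round 0: 0010✓ 0011✓ 0100✓ 0101✓ 0110✓ 0111✓ 1000✓ 1010✓ 1100✓ 1101✓ 1110✓
Round 1: -010✓ -100✓ -101✓ -110✓ 0-10✓ 0-11✓ 001-✓ 01-0✓ 01-1✓ 010-✓ 011-✓ 1-00✓ 1-10✓ 10-0✓ 11-0✓ 110-✓
Round 2: --10 -1-0 -10- 0-1- 01-- 1--0
PIs = {--10, -1-0, -10-, 0-1-, 01--, 1--0}
Coverage chart:
  m4: -1-0,-10-,01--
  m5: -10-,01--
  m6: --10,-1-0,0-1-,01--
  m7: 0-1-,01--
  m8: 1--0 ←essential
  m10: --10,1--0
  m12: -1-0,-10-,1--0
  m13: -10- ←essential
  m14: --10,-1-0,1--0
Essential: -10-, 1--0
Petrick residual → 0-1-
Min cover (3 terms): bc' + a'c + ad'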